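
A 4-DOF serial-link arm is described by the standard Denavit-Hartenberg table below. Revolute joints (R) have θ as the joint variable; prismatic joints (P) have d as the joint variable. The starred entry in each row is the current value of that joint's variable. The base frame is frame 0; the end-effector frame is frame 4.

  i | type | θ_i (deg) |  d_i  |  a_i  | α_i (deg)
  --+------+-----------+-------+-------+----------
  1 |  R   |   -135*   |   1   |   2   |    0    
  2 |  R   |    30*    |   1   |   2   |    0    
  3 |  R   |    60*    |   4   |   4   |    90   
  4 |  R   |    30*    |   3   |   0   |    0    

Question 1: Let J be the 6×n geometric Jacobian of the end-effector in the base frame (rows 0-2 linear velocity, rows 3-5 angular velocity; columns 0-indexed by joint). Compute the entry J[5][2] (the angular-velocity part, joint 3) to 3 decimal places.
axis z_2 = (0.0000,0.0000,1.0000); lever o_n−o_2 = (0.7071,-4.9497,4.0000)
cross product → J_v[:, 2] = (4.9497,0.7071,-0.0000)
J_ω[:, 2] = z_2
entry J[5][2] = 1.0000

1.000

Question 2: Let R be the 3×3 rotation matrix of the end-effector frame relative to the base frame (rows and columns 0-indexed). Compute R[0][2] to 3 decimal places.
-0.707

End-effector z-axis (col 2 of R) = (-0.7071,-0.7071,0.0000)
R[0][2] = -0.7071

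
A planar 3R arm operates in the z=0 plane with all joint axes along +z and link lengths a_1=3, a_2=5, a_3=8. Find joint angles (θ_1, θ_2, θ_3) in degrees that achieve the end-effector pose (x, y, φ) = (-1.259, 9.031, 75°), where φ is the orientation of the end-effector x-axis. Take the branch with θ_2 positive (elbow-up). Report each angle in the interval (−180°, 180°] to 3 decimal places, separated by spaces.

wrist centre = target − a_3·(cos φ, sin φ) = (-3.3296, 1.3036)
cos θ_2 = (12.7853−3²−5²)/(2·3·5) = -0.7072; θ_2 = 135.0041° (elbow-up)
β = atan2(1.3036,-3.3296) = 158.6186°; ψ = atan2(3.5353,-0.5358) = 98.6179°
θ_1 = β − ψ = 60.0007°
θ_3 = φ − θ_1 − θ_2 = -120.0048° (wrapped to (-180°,180°])

60.001 135.004 -120.005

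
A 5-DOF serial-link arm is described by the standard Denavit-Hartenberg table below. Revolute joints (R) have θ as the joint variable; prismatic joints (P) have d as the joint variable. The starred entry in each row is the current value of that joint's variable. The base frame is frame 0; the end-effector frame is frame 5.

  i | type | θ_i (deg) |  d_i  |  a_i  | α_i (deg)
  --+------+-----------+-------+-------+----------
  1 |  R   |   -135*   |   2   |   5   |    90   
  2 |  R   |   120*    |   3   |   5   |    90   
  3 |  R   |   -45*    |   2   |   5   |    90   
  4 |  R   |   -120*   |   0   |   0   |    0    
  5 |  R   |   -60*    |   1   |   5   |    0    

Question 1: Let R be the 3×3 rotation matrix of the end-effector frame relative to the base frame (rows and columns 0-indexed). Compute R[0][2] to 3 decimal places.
End-effector z-axis (col 2 of R) = (0.2500,-0.7500,-0.6124)
R[0][2] = 0.2500

0.250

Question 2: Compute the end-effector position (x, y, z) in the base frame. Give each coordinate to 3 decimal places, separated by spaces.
after link 1: o_1 = (-3.5355, -3.5355, 2.0000)
after link 2: o_2 = (-3.8891, 0.3536, 6.3301)
after link 3: o_3 = (-1.3638, -2.1212, 10.3920)
after link 4: o_4 = (-1.3638, -2.1212, 10.3920)
after link 5: o_5 = (-4.8638, -1.6212, 6.7178)

-4.864 -1.621 6.718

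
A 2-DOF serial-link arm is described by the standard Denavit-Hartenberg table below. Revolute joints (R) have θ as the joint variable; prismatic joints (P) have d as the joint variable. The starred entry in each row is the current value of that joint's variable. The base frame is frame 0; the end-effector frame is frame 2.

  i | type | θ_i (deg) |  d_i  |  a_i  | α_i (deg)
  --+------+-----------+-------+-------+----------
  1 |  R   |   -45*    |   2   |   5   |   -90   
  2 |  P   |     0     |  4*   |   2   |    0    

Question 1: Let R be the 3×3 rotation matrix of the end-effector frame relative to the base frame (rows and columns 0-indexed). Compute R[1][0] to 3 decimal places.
End-effector x-axis (col 0 of R) = (0.7071,-0.7071,0.0000)
R[1][0] = -0.7071

-0.707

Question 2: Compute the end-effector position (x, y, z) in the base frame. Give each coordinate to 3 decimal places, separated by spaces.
7.778 -2.121 2.000

after link 1: o_1 = (3.5355, -3.5355, 2.0000)
after link 2: o_2 = (7.7782, -2.1213, 2.0000)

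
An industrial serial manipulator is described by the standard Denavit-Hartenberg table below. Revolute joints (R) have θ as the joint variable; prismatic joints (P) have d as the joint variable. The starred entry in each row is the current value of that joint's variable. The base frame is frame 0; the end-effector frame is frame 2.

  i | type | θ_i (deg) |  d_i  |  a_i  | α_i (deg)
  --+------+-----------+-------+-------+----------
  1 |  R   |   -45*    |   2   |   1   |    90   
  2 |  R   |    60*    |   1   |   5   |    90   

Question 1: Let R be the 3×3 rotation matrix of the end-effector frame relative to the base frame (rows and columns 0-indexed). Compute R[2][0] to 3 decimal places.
0.866

End-effector x-axis (col 0 of R) = (0.3536,-0.3536,0.8660)
R[2][0] = 0.8660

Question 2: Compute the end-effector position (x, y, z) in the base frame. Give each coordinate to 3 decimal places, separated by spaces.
after link 1: o_1 = (0.7071, -0.7071, 2.0000)
after link 2: o_2 = (1.7678, -3.1820, 6.3301)

1.768 -3.182 6.330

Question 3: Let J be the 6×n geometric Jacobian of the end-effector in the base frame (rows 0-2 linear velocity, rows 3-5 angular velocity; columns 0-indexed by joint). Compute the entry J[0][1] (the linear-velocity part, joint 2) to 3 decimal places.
axis z_1 = (-0.7071,-0.7071,0.0000); lever o_n−o_1 = (1.0607,-2.4749,4.3301)
cross product → J_v[:, 1] = (-3.0619,3.0619,2.5000)
J_ω[:, 1] = z_1
entry J[0][1] = -3.0619

-3.062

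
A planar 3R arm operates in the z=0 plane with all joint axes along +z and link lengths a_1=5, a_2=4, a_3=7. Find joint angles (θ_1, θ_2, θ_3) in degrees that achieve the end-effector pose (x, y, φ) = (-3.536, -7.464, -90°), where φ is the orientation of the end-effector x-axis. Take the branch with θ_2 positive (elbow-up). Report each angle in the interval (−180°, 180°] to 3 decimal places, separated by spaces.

wrist centre = target − a_3·(cos φ, sin φ) = (-3.5360, -0.4640)
cos θ_2 = (12.7186−5²−4²)/(2·5·4) = -0.7070; θ_2 = 134.9942° (elbow-up)
β = atan2(-0.4640,-3.5360) = -172.5243°; ψ = atan2(2.8287,2.1719) = 52.4833°
θ_1 = β − ψ = -225.0076°
θ_3 = φ − θ_1 − θ_2 = 0.0134° (wrapped to (-180°,180°])

134.992 134.994 0.013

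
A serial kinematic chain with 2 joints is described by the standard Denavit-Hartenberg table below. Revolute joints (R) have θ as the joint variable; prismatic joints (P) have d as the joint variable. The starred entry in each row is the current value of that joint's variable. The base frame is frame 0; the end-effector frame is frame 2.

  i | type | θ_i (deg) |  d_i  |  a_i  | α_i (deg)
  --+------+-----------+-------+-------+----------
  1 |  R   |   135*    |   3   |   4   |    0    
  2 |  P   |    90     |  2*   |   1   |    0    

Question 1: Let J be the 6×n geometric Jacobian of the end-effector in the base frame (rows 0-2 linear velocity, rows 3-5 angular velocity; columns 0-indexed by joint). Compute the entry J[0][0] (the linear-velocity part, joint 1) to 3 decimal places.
axis z_0 = ẑ; lever o_n−o_0 = (-3.5355,2.1213,5.0000)
cross product → J_v[:, 0] = (-2.1213,-3.5355,0.0000)
J_ω[:, 0] = z_0
entry J[0][0] = -2.1213

-2.121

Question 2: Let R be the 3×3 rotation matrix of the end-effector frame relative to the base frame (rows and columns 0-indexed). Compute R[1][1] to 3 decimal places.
-0.707

End-effector y-axis (col 1 of R) = (0.7071,-0.7071,0.0000)
R[1][1] = -0.7071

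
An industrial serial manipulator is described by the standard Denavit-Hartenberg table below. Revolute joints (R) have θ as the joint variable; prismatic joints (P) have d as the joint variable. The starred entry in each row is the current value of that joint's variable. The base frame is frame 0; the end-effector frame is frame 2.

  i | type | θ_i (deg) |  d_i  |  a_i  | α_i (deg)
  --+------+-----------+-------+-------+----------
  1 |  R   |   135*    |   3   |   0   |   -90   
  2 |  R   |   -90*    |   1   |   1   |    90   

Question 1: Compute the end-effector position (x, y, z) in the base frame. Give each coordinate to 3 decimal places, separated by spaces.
-0.707 -0.707 4.000

after link 1: o_1 = (0.0000, 0.0000, 3.0000)
after link 2: o_2 = (-0.7071, -0.7071, 4.0000)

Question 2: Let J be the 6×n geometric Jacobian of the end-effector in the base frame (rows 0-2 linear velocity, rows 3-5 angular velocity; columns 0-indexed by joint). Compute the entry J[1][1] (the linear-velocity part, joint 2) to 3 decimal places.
0.707

axis z_1 = (-0.7071,-0.7071,0.0000); lever o_n−o_1 = (-0.7071,-0.7071,1.0000)
cross product → J_v[:, 1] = (-0.7071,0.7071,-0.0000)
J_ω[:, 1] = z_1
entry J[1][1] = 0.7071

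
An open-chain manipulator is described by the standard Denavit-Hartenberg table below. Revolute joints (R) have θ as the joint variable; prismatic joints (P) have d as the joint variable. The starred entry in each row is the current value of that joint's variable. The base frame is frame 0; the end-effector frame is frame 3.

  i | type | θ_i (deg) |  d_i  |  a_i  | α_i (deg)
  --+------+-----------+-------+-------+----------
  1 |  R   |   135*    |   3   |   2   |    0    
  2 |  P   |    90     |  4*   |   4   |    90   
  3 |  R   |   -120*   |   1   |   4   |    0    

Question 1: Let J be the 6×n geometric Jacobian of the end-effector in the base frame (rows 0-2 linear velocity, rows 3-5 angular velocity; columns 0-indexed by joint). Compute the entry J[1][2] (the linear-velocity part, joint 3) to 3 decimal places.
-2.449

axis z_2 = (-0.7071,0.7071,0.0000); lever o_n−o_2 = (0.7071,2.1213,-3.4641)
cross product → J_v[:, 2] = (-2.4495,-2.4495,-2.0000)
J_ω[:, 2] = z_2
entry J[1][2] = -2.4495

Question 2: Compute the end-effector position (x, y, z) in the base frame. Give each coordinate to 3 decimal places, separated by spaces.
-3.536 0.707 3.536

after link 1: o_1 = (-1.4142, 1.4142, 3.0000)
after link 2: o_2 = (-4.2426, -1.4142, 7.0000)
after link 3: o_3 = (-3.5355, 0.7071, 3.5359)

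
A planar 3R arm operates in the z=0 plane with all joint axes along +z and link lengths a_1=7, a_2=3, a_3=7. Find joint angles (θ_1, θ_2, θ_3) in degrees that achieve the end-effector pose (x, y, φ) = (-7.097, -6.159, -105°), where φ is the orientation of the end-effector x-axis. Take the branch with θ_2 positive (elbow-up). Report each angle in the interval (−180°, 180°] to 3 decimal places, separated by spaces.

149.998 135.009 -30.007

wrist centre = target − a_3·(cos φ, sin φ) = (-5.2853, 0.6025)
cos θ_2 = (28.2970−7²−3²)/(2·7·3) = -0.7072; θ_2 = 135.0087° (elbow-up)
β = atan2(0.6025,-5.2853) = 173.4968°; ψ = atan2(2.1210,4.8784) = 23.4983°
θ_1 = β − ψ = 149.9985°
θ_3 = φ − θ_1 − θ_2 = -30.0071° (wrapped to (-180°,180°])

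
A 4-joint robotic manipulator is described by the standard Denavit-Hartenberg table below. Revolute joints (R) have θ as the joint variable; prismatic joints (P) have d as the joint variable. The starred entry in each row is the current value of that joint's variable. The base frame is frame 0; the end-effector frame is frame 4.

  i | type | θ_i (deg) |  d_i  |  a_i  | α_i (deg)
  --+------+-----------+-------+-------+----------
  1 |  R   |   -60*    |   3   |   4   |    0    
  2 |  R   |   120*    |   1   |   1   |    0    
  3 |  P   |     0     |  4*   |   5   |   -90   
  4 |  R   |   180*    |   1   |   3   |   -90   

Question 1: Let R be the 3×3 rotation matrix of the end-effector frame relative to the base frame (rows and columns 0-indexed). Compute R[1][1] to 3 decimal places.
-0.500

End-effector y-axis (col 1 of R) = (0.8660,-0.5000,0.0000)
R[1][1] = -0.5000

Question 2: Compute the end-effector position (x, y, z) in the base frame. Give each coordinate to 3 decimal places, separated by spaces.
after link 1: o_1 = (2.0000, -3.4641, 3.0000)
after link 2: o_2 = (2.5000, -2.5981, 4.0000)
after link 3: o_3 = (5.0000, 1.7321, 8.0000)
after link 4: o_4 = (2.6340, -0.3660, 8.0000)

2.634 -0.366 8.000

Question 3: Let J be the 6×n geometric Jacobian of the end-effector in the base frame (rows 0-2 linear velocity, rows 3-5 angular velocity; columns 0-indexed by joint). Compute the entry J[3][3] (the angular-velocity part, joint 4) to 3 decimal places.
axis z_3 = (-0.8660,0.5000,0.0000); lever o_n−o_3 = (-2.3660,-2.0981,0.0000)
cross product → J_v[:, 3] = (0.0000,-0.0000,3.0000)
J_ω[:, 3] = z_3
entry J[3][3] = -0.8660

-0.866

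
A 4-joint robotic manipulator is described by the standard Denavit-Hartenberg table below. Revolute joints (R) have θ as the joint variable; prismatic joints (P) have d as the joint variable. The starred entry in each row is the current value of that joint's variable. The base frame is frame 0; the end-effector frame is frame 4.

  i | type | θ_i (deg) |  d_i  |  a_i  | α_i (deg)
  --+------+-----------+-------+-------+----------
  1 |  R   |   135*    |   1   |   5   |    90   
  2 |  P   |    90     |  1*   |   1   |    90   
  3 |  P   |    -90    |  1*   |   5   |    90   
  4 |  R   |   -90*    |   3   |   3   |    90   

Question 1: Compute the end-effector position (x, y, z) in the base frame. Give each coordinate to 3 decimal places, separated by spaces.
after link 1: o_1 = (-3.5355, 3.5355, 1.0000)
after link 2: o_2 = (-2.8284, 4.2426, 2.0000)
after link 3: o_3 = (-7.0711, 1.4142, 2.0000)
after link 4: o_4 = (-4.9497, -0.7071, -1.0000)

-4.950 -0.707 -1.000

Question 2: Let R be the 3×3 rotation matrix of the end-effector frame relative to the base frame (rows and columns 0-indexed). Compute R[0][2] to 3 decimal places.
0.707

End-effector z-axis (col 2 of R) = (0.7071,0.7071,-0.0000)
R[0][2] = 0.7071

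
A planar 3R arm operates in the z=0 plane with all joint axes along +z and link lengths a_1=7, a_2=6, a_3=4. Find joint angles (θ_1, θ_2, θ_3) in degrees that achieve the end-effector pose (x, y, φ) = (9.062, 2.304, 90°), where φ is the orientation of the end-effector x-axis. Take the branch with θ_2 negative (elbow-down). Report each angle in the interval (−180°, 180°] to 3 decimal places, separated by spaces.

wrist centre = target − a_3·(cos φ, sin φ) = (9.0620, -1.6960)
cos θ_2 = (84.9963−7²−6²)/(2·7·6) = -0.0000; θ_2 = -90.0026° (elbow-down)
β = atan2(-1.6960,9.0620) = -10.6006°; ψ = atan2(-6.0000,6.9997) = -40.6024°
θ_1 = β − ψ = 30.0018°
θ_3 = φ − θ_1 − θ_2 = 150.0007° (wrapped to (-180°,180°])

30.002 -90.003 150.001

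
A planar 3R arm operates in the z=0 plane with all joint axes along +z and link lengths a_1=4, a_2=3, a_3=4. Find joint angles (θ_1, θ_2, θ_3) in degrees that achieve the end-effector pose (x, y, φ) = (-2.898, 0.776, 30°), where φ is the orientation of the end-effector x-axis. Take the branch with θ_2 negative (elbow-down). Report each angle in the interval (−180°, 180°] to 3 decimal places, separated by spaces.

wrist centre = target − a_3·(cos φ, sin φ) = (-6.3621, -1.2240)
cos θ_2 = (41.9745−4²−3²)/(2·4·3) = 0.7073; θ_2 = -44.9867° (elbow-down)
β = atan2(-1.2240,-6.3621) = -169.1100°; ψ = atan2(-2.1208,6.1218) = -19.1080°
θ_1 = β − ψ = -150.0020°
θ_3 = φ − θ_1 − θ_2 = -135.0114° (wrapped to (-180°,180°])

-150.002 -44.987 -135.011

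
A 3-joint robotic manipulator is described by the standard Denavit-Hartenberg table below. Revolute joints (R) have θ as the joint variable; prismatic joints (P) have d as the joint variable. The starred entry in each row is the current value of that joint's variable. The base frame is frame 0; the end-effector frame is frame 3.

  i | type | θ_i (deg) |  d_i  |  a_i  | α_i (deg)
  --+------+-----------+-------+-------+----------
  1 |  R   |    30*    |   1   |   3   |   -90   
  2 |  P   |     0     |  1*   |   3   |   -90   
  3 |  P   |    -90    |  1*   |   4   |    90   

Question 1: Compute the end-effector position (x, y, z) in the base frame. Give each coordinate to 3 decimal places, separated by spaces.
after link 1: o_1 = (2.5981, 1.5000, 1.0000)
after link 2: o_2 = (4.6962, 3.8660, 1.0000)
after link 3: o_3 = (2.6962, 7.3301, 0.0000)

2.696 7.330 0.000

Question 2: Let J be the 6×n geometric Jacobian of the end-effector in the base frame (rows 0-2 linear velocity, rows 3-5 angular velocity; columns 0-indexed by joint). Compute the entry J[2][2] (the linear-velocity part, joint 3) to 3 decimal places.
-1.000

prismatic axis z_2 = (-0.0000,0.0000,-1.0000)
J_v[:, 2] = z_2; J_ω[:, 2] = (0,0,0)
entry J[2][2] = -1.0000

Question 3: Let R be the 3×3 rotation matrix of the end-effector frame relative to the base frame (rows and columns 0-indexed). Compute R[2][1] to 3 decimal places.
End-effector y-axis (col 1 of R) = (-0.0000,0.0000,-1.0000)
R[2][1] = -1.0000

-1.000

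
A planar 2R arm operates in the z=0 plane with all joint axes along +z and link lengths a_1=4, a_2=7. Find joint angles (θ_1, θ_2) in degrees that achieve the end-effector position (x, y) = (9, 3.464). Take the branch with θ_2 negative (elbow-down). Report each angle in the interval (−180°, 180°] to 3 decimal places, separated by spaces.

60.000 -60.001

cos θ_2 = (92.9993−4²−7²)/(2·4·7) = 0.5000; θ_2 = -60.0008° (elbow-down)
β = atan2(3.4640,9.0000) = 21.0512°; ψ = atan2(-6.0622,7.4999) = -38.9488°
θ_1 = β − ψ = 60.0000°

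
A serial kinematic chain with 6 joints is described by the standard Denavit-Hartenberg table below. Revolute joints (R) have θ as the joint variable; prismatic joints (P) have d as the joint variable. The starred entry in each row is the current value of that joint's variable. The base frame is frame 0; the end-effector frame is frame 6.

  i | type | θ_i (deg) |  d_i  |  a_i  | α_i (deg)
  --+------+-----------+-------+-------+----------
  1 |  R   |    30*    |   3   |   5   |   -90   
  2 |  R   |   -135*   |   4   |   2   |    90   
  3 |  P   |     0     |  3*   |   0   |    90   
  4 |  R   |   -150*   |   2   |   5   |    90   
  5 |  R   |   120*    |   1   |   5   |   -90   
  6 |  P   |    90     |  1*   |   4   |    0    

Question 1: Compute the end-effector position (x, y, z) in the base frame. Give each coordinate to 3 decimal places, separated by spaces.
after link 1: o_1 = (4.3301, 2.5000, 3.0000)
after link 2: o_2 = (1.1054, 5.2570, 4.4142)
after link 3: o_3 = (-0.7317, 4.1963, 2.2929)
after link 4: o_4 = (4.4508, 4.8791, 0.9988)
after link 5: o_5 = (4.3005, -0.2077, 0.6799)
after link 6: o_6 = (4.2226, 0.3247, 4.7678)

4.223 0.325 4.768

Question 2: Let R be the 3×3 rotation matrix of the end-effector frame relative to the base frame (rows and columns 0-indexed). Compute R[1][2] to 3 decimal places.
End-effector z-axis (col 2 of R) = (-0.9744,0.0148,0.2241)
R[1][2] = 0.0148

0.015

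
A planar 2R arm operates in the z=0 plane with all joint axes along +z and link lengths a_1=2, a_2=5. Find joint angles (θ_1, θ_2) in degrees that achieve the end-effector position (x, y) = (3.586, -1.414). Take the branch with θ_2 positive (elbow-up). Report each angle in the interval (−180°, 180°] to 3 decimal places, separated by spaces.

cos θ_2 = (14.8588−2²−5²)/(2·2·5) = -0.7071; θ_2 = 134.9962° (elbow-up)
β = atan2(-1.4140,3.5860) = -21.5199°; ψ = atan2(3.5358,-1.5353) = 113.4715°
θ_1 = β − ψ = -134.9913°

-134.991 134.996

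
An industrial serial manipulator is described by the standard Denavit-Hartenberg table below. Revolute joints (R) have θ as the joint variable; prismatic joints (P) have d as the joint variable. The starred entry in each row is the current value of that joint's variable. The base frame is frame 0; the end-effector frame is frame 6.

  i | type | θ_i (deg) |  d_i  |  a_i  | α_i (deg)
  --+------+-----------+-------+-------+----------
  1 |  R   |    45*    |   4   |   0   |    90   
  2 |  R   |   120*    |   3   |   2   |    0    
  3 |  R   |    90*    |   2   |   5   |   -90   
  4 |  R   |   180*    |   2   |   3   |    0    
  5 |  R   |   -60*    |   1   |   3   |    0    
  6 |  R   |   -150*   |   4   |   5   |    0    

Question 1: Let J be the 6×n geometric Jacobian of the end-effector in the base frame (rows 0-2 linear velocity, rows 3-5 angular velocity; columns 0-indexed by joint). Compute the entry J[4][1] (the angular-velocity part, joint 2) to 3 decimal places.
axis z_1 = (0.7071,-0.7071,0.0000); lever o_n−o_1 = (2.2761,-4.6563,-6.7452)
cross product → J_v[:, 1] = (4.7696,4.7696,-1.6830)
J_ω[:, 1] = z_1
entry J[4][1] = -0.7071

-0.707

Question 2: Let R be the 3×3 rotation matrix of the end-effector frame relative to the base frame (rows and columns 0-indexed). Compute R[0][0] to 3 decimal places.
-0.177

End-effector x-axis (col 0 of R) = (-0.1768,-0.8839,-0.4330)
R[0][0] = -0.1768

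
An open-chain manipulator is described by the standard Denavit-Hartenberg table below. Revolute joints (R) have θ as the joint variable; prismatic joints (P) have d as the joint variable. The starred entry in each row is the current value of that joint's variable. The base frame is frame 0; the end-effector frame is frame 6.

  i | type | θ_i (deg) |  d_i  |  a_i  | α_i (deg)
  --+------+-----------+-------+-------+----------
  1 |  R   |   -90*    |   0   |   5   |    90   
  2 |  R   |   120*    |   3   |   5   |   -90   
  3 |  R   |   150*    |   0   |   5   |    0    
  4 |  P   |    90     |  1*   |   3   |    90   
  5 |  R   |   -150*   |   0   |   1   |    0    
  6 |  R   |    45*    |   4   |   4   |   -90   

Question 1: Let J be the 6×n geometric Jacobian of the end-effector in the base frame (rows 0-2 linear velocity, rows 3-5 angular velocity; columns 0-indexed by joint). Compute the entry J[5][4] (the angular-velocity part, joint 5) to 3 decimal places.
-0.750

axis z_4 = (0.5000,-0.4330,-0.7500); lever o_n−o_4 = (3.6466,-5.0358,0.0051)
cross product → J_v[:, 4] = (-3.7791,-2.7375,-0.9389)
J_ω[:, 4] = z_4
entry J[5][4] = -0.7500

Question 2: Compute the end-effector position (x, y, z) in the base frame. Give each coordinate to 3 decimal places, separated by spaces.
0.548 -9.585 -1.214

after link 1: o_1 = (0.0000, -5.0000, 0.0000)
after link 2: o_2 = (-3.0000, -2.5000, 4.3301)
after link 3: o_3 = (-0.5000, -4.6651, 0.5801)
after link 4: o_4 = (-3.0981, -4.5490, -1.2189)
after link 5: o_5 = (-2.3481, -4.7655, -0.5939)
after link 6: o_6 = (0.5485, -9.5848, -1.2138)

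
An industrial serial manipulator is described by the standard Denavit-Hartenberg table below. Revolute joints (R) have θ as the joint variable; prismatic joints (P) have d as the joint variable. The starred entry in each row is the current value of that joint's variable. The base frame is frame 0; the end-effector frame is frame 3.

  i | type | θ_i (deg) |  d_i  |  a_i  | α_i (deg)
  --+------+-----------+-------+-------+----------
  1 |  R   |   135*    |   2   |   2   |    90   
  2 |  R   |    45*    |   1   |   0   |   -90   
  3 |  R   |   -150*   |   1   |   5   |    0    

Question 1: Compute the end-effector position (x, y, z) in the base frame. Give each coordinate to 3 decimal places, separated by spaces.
after link 1: o_1 = (-1.4142, 1.4142, 2.0000)
after link 2: o_2 = (-0.7071, 2.1213, 2.0000)
after link 3: o_3 = (3.7257, 1.2240, -0.3548)

3.726 1.224 -0.355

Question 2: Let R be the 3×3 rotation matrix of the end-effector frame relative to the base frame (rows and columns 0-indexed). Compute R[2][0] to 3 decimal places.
-0.612

End-effector x-axis (col 0 of R) = (0.7866,-0.0795,-0.6124)
R[2][0] = -0.6124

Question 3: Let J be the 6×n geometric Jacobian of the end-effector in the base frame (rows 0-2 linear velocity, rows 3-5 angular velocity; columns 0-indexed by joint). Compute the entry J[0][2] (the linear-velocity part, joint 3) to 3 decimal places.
axis z_2 = (0.5000,-0.5000,0.7071); lever o_n−o_2 = (4.4328,-0.8973,-2.3548)
cross product → J_v[:, 2] = (1.8119,4.3119,1.7678)
J_ω[:, 2] = z_2
entry J[0][2] = 1.8119

1.812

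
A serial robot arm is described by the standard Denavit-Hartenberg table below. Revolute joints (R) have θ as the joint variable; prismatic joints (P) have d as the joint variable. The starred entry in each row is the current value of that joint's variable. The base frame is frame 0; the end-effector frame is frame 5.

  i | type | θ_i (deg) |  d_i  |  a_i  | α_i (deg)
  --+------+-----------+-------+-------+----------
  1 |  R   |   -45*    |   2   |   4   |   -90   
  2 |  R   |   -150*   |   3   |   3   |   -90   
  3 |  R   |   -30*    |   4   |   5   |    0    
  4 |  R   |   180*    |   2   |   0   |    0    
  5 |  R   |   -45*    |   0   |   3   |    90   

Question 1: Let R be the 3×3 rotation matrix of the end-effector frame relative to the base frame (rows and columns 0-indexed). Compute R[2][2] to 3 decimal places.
End-effector z-axis (col 2 of R) = (-0.7745,0.4085,0.4830)
R[2][2] = 0.4830

0.483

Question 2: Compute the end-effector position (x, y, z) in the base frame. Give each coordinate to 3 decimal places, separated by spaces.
after link 1: o_1 = (2.8284, -2.8284, 2.0000)
after link 2: o_2 = (3.1126, 1.1300, 3.5000)
after link 3: o_3 = (3.6430, 4.1352, 9.1292)
after link 4: o_4 = (4.3501, 3.4281, 10.8612)
after link 5: o_5 = (2.7765, 0.9036, 10.4730)

2.777 0.904 10.473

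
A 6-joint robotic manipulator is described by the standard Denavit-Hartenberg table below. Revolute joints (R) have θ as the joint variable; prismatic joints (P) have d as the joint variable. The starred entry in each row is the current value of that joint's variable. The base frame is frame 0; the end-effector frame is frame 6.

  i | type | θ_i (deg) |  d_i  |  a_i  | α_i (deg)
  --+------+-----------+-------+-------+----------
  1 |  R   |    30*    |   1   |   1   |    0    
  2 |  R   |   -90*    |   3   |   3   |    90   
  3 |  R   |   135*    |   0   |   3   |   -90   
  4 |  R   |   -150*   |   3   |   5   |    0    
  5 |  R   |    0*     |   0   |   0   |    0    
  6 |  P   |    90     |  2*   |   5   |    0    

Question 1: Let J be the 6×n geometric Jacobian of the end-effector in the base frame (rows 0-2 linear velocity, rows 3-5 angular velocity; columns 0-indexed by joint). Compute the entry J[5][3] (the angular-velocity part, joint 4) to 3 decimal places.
axis z_3 = (-0.3536,0.6124,-0.7071); lever o_n−o_3 = (-7.0358,-1.4739,-4.8296)
cross product → J_v[:, 3] = (-3.9998,3.2675,4.8296)
J_ω[:, 3] = z_3
entry J[5][3] = -0.7071

-0.707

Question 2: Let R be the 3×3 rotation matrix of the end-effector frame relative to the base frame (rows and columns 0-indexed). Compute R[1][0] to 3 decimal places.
-0.127

End-effector x-axis (col 0 of R) = (-0.9268,-0.1268,0.3536)
R[1][0] = -0.1268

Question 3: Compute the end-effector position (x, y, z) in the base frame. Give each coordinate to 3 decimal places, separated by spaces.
after link 1: o_1 = (0.8660, 0.5000, 1.0000)
after link 2: o_2 = (2.3660, -2.0981, 4.0000)
after link 3: o_3 = (1.3054, -0.2610, 6.1213)
after link 4: o_4 = (-0.3894, -2.3255, 0.9381)
after link 5: o_5 = (-0.3894, -2.3255, 0.9381)
after link 6: o_6 = (-5.7304, -1.7349, 1.2917)

-5.730 -1.735 1.292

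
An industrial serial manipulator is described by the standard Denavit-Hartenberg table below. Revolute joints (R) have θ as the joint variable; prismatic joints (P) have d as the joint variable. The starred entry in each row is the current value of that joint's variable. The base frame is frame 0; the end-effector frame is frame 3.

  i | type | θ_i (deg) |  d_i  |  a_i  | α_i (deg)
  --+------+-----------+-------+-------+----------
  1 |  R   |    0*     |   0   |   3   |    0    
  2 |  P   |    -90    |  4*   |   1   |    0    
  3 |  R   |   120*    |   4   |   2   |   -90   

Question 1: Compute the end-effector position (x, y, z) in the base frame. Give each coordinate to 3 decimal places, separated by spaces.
after link 1: o_1 = (3.0000, 0.0000, 0.0000)
after link 2: o_2 = (3.0000, -1.0000, 4.0000)
after link 3: o_3 = (4.7321, -0.0000, 8.0000)

4.732 -0.000 8.000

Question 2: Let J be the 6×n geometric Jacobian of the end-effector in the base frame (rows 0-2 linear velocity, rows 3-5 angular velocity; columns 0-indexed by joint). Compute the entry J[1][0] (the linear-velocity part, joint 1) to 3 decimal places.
4.732

axis z_0 = ẑ; lever o_n−o_0 = (4.7321,-0.0000,8.0000)
cross product → J_v[:, 0] = (0.0000,4.7321,-0.0000)
J_ω[:, 0] = z_0
entry J[1][0] = 4.7321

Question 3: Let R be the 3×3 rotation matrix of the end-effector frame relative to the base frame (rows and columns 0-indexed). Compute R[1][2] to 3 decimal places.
0.866

End-effector z-axis (col 2 of R) = (-0.5000,0.8660,0.0000)
R[1][2] = 0.8660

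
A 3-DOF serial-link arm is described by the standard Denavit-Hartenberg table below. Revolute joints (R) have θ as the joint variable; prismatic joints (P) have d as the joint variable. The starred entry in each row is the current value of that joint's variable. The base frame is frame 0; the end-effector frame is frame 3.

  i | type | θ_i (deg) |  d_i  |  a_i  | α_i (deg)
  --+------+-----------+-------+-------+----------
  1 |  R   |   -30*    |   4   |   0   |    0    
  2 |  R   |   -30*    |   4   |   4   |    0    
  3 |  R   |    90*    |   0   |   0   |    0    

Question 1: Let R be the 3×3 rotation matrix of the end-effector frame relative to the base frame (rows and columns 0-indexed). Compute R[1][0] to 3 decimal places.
End-effector x-axis (col 0 of R) = (0.8660,0.5000,0.0000)
R[1][0] = 0.5000

0.500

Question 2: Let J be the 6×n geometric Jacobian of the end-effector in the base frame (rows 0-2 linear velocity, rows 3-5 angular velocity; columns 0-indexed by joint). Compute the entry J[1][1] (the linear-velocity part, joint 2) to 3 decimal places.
axis z_1 = (0.0000,0.0000,1.0000); lever o_n−o_1 = (2.0000,-3.4641,4.0000)
cross product → J_v[:, 1] = (3.4641,2.0000,-0.0000)
J_ω[:, 1] = z_1
entry J[1][1] = 2.0000

2.000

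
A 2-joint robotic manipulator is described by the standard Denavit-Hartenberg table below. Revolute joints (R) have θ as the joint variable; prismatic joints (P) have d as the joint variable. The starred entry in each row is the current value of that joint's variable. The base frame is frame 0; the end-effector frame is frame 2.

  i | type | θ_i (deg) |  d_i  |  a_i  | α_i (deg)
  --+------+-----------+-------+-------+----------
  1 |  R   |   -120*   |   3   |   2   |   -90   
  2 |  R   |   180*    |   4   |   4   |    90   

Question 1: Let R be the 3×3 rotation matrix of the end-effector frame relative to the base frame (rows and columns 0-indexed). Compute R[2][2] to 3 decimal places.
-1.000

End-effector z-axis (col 2 of R) = (0.0000,-0.0000,-1.0000)
R[2][2] = -1.0000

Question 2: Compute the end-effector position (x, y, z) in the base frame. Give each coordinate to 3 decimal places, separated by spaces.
4.464 -0.268 3.000

after link 1: o_1 = (-1.0000, -1.7321, 3.0000)
after link 2: o_2 = (4.4641, -0.2679, 3.0000)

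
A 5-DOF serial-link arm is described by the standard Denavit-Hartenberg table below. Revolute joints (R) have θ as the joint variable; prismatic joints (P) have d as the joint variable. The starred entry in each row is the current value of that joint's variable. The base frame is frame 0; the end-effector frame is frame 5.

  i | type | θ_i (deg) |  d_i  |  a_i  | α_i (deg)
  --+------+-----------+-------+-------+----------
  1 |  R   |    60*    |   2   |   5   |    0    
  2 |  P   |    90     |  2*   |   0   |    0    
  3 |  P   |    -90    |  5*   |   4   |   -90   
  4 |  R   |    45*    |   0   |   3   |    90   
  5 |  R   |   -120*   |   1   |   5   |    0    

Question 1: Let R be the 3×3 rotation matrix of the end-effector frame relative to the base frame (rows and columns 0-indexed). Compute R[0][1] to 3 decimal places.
End-effector y-axis (col 1 of R) = (0.7392,0.2803,-0.6124)
R[0][1] = 0.7392

0.739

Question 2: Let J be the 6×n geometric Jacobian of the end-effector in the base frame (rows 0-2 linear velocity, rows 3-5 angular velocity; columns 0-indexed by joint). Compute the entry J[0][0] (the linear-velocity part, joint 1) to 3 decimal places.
axis z_0 = ẑ; lever o_n−o_0 = (8.7803,6.5477,9.3536)
cross product → J_v[:, 0] = (-6.5477,8.7803,0.0000)
J_ω[:, 0] = z_0
entry J[0][0] = -6.5477

-6.548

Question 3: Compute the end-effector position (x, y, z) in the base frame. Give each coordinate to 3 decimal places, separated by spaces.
8.780 6.548 9.354

after link 1: o_1 = (2.5000, 4.3301, 2.0000)
after link 2: o_2 = (2.5000, 4.3301, 4.0000)
after link 3: o_3 = (4.5000, 7.7942, 9.0000)
after link 4: o_4 = (5.5607, 9.6313, 6.8787)
after link 5: o_5 = (8.7803, 6.5477, 9.3536)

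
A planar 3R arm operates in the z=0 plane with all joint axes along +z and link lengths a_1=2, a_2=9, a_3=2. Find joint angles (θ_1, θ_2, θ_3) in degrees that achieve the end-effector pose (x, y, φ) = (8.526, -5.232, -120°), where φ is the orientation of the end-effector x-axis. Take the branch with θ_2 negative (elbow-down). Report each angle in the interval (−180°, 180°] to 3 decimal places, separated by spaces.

30.009 -60.010 -89.998

wrist centre = target − a_3·(cos φ, sin φ) = (9.5260, -3.4999)
cos θ_2 = (102.9943−2²−9²)/(2·2·9) = 0.4998; θ_2 = -60.0104° (elbow-down)
β = atan2(-3.4999,9.5260) = -20.1738°; ψ = atan2(-7.7950,6.4986) = -50.1827°
θ_1 = β − ψ = 30.0088°
θ_3 = φ − θ_1 − θ_2 = -89.9984° (wrapped to (-180°,180°])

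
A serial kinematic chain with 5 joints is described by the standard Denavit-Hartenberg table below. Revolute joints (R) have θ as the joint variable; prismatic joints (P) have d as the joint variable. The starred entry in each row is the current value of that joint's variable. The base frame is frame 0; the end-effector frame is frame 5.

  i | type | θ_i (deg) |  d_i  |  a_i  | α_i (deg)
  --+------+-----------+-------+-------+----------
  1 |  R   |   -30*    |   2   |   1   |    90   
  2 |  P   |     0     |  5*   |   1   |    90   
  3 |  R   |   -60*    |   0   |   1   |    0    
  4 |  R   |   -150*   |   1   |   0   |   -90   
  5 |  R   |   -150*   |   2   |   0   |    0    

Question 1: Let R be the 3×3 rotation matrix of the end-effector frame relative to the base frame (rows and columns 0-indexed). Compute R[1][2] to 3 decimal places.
1.000

End-effector z-axis (col 2 of R) = (-0.0000,1.0000,-0.0000)
R[1][2] = 1.0000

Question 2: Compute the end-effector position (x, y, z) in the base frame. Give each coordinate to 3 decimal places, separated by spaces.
after link 1: o_1 = (0.8660, -0.5000, 2.0000)
after link 2: o_2 = (-0.7679, -5.3301, 2.0000)
after link 3: o_3 = (0.0981, -4.8301, 2.0000)
after link 4: o_4 = (0.0981, -4.8301, 1.0000)
after link 5: o_5 = (0.0981, -2.8301, 1.0000)

0.098 -2.830 1.000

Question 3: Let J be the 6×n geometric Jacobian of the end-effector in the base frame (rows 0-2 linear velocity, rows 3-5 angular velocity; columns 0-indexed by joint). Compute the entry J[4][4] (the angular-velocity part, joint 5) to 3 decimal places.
axis z_4 = (-0.0000,1.0000,-0.0000); lever o_n−o_4 = (-0.0000,2.0000,-0.0000)
cross product → J_v[:, 4] = (-0.0000,-0.0000,0.0000)
J_ω[:, 4] = z_4
entry J[4][4] = 1.0000

1.000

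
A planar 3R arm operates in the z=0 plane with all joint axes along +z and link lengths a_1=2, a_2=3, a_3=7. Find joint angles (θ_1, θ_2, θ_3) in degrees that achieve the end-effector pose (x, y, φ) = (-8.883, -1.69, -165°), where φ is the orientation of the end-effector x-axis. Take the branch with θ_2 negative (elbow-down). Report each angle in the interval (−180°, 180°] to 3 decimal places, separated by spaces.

wrist centre = target − a_3·(cos φ, sin φ) = (-2.1215, 0.1217)
cos θ_2 = (4.5157−2²−3²)/(2·2·3) = -0.7070; θ_2 = -134.9936° (elbow-down)
β = atan2(0.1217,-2.1215) = 176.7160°; ψ = atan2(-2.1216,-0.1211) = -93.2665°
θ_1 = β − ψ = 269.9825°
θ_3 = φ − θ_1 − θ_2 = 60.0112° (wrapped to (-180°,180°])

-90.018 -134.994 60.011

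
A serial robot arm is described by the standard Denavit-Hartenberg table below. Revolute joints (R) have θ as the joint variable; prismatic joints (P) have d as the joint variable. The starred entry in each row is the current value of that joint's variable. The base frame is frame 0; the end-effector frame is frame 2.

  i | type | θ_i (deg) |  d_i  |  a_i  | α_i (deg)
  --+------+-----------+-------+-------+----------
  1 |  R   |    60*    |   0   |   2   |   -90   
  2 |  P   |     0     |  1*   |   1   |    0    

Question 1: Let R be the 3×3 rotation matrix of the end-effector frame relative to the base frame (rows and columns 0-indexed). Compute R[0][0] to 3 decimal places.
End-effector x-axis (col 0 of R) = (0.5000,0.8660,0.0000)
R[0][0] = 0.5000

0.500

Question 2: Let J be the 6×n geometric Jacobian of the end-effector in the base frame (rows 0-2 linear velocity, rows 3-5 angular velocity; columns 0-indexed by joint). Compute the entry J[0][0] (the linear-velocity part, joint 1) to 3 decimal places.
-3.098

axis z_0 = ẑ; lever o_n−o_0 = (0.6340,3.0981,0.0000)
cross product → J_v[:, 0] = (-3.0981,0.6340,0.0000)
J_ω[:, 0] = z_0
entry J[0][0] = -3.0981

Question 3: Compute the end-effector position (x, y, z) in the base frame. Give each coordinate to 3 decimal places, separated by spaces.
after link 1: o_1 = (1.0000, 1.7321, 0.0000)
after link 2: o_2 = (0.6340, 3.0981, 0.0000)

0.634 3.098 0.000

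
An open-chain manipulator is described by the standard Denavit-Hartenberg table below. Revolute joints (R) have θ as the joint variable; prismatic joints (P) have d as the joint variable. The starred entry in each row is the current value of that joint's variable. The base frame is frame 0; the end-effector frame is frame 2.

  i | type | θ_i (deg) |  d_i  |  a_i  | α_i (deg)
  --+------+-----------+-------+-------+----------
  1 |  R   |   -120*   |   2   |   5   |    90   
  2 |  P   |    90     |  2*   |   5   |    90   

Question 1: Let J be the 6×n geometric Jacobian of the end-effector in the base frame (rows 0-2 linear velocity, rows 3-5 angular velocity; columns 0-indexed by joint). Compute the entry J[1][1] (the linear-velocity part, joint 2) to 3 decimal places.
0.500

prismatic axis z_1 = (-0.8660,0.5000,0.0000)
J_v[:, 1] = z_1; J_ω[:, 1] = (0,0,0)
entry J[1][1] = 0.5000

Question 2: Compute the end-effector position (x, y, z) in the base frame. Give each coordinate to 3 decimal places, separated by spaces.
after link 1: o_1 = (-2.5000, -4.3301, 2.0000)
after link 2: o_2 = (-4.2321, -3.3301, 7.0000)

-4.232 -3.330 7.000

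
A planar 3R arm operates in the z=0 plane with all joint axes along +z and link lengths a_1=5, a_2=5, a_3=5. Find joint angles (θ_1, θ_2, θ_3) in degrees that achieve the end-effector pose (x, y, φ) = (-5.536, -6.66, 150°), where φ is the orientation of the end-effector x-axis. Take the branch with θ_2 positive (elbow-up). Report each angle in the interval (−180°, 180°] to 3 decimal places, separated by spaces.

-119.996 44.993 -134.997

wrist centre = target − a_3·(cos φ, sin φ) = (-1.2059, -9.1600)
cos θ_2 = (85.3597−5²−5²)/(2·5·5) = 0.7072; θ_2 = 44.9929° (elbow-up)
β = atan2(-9.1600,-1.2059) = -97.4996°; ψ = atan2(3.5351,8.5360) = 22.4964°
θ_1 = β − ψ = -119.9960°
θ_3 = φ − θ_1 − θ_2 = -134.9968° (wrapped to (-180°,180°])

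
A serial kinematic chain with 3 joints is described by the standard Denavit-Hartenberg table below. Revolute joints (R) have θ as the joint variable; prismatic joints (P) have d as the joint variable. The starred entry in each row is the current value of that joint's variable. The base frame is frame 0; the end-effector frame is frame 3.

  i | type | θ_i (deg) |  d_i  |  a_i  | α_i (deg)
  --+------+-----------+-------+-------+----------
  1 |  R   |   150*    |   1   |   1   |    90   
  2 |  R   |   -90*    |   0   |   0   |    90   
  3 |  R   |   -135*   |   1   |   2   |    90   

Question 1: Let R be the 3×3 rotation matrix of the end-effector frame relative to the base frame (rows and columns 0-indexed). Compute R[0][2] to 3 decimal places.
End-effector z-axis (col 2 of R) = (0.3536,0.6124,0.7071)
R[0][2] = 0.3536

0.354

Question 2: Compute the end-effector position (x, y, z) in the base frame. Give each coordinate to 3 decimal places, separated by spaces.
after link 1: o_1 = (-0.8660, 0.5000, 1.0000)
after link 2: o_2 = (-0.8660, 0.5000, 1.0000)
after link 3: o_3 = (-0.7071, -1.2247, 2.4142)

-0.707 -1.225 2.414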